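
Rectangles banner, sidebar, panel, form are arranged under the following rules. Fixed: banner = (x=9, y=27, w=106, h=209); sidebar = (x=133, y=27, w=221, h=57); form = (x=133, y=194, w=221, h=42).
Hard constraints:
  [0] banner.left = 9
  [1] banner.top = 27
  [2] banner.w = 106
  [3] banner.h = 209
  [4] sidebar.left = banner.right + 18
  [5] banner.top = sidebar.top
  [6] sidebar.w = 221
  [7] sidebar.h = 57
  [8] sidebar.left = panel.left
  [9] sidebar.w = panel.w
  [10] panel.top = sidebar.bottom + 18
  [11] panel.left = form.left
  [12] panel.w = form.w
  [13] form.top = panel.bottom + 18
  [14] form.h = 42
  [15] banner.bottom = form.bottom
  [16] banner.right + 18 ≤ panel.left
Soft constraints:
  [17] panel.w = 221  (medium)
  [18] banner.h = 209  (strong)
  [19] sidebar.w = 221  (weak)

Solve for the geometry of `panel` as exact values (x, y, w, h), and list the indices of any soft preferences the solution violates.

panel = (x=133, y=102, w=221, h=74)
violated soft preferences: none

1. panel.x = 133  [sidebar.left = panel.left]
2. panel.w = 221  [sidebar.w = panel.w]
3. panel.y = 102  [panel.top = sidebar.bottom + 18]
4. panel.h = 74  [form.top = panel.bottom + 18]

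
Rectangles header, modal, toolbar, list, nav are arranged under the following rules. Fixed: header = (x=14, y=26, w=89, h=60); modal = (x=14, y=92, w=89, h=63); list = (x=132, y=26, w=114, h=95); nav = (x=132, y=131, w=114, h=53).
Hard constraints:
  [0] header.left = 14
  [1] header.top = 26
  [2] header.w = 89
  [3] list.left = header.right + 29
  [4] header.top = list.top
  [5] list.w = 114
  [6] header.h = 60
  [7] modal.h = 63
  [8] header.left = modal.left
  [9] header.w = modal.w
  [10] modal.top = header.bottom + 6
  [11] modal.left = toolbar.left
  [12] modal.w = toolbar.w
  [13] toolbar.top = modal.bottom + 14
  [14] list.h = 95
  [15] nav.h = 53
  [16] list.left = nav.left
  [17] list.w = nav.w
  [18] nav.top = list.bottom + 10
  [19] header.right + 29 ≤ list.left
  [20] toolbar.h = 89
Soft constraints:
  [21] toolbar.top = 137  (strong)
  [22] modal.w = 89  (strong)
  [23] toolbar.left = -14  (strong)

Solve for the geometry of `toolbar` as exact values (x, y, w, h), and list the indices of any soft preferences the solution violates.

1. toolbar.x = 14  [modal.left = toolbar.left]
2. toolbar.w = 89  [modal.w = toolbar.w]
3. toolbar.y = 169  [toolbar.top = modal.bottom + 14]
4. toolbar.h = 89  [toolbar.h = 89]

toolbar = (x=14, y=169, w=89, h=89)
violated soft preferences: 21, 23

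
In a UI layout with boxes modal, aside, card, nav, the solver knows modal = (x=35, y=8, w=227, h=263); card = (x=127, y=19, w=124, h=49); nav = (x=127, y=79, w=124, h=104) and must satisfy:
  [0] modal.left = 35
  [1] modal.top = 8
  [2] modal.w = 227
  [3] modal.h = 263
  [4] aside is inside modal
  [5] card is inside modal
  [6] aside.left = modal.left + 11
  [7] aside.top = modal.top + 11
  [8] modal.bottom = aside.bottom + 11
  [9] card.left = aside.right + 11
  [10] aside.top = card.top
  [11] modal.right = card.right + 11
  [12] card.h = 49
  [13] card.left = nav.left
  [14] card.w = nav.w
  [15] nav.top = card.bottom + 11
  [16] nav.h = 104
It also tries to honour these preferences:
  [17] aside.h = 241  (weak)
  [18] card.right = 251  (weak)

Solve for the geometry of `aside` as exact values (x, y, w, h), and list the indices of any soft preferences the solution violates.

aside = (x=46, y=19, w=70, h=241)
violated soft preferences: none

1. aside.x = 46  [aside.left = modal.left + 11]
2. aside.y = 19  [aside.top = modal.top + 11]
3. aside.h = 241  [modal.bottom = aside.bottom + 11]
4. aside.w = 70  [card.left = aside.right + 11]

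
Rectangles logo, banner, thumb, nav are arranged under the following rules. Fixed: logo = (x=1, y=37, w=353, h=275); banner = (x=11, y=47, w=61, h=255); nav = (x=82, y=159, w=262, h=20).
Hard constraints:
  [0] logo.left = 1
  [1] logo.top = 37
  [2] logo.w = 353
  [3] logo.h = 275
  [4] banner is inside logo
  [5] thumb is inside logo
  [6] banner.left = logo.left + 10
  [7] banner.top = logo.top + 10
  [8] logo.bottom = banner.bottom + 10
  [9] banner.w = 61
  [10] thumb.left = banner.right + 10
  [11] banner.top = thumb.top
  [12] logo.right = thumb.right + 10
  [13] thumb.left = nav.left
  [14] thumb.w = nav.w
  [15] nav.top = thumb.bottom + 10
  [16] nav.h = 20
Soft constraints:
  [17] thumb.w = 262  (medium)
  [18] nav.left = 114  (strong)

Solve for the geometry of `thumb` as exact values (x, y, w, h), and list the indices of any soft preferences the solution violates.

1. thumb.x = 82  [thumb.left = banner.right + 10]
2. thumb.y = 47  [banner.top = thumb.top]
3. thumb.w = 262  [logo.right = thumb.right + 10]
4. thumb.h = 102  [nav.top = thumb.bottom + 10]

thumb = (x=82, y=47, w=262, h=102)
violated soft preferences: 18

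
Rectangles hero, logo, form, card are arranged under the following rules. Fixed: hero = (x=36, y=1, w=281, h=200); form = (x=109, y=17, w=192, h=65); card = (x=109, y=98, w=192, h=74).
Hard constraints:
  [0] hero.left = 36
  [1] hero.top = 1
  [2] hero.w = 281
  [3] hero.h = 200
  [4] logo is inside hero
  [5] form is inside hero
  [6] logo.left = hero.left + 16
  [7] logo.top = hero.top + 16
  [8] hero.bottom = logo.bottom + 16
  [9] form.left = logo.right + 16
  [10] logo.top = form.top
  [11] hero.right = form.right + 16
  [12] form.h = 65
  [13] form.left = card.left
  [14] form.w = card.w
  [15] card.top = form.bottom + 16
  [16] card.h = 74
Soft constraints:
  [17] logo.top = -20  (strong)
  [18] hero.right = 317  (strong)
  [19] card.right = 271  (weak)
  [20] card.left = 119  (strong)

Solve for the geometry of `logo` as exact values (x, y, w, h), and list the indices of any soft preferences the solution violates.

1. logo.x = 52  [logo.left = hero.left + 16]
2. logo.y = 17  [logo.top = hero.top + 16]
3. logo.h = 168  [hero.bottom = logo.bottom + 16]
4. logo.w = 41  [form.left = logo.right + 16]

logo = (x=52, y=17, w=41, h=168)
violated soft preferences: 17, 19, 20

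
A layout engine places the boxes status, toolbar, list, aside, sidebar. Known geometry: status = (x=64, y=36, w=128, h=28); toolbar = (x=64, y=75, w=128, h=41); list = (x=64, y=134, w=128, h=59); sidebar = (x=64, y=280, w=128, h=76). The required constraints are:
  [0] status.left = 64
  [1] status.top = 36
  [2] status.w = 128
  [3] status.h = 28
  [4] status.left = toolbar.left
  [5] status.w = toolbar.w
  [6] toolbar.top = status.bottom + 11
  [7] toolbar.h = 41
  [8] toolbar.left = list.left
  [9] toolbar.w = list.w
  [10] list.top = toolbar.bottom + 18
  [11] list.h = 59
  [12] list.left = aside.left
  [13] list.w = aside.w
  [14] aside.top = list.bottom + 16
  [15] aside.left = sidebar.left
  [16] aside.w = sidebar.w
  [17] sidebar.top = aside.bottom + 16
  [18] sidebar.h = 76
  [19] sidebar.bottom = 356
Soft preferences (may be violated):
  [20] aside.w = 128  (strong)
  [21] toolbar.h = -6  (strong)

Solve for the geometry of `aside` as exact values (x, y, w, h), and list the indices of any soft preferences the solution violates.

aside = (x=64, y=209, w=128, h=55)
violated soft preferences: 21

1. aside.x = 64  [list.left = aside.left]
2. aside.w = 128  [list.w = aside.w]
3. aside.y = 209  [aside.top = list.bottom + 16]
4. aside.h = 55  [sidebar.top = aside.bottom + 16]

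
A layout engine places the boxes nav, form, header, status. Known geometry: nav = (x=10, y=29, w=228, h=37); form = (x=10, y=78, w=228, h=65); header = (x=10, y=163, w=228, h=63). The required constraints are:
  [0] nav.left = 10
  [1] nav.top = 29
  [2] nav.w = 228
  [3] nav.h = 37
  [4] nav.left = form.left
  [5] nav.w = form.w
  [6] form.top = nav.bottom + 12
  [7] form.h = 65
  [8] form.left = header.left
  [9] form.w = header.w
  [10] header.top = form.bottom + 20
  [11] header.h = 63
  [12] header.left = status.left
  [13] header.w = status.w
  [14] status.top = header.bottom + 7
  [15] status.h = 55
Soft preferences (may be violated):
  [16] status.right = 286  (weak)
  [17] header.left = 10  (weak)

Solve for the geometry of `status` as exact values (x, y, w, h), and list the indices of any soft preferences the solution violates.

1. status.x = 10  [header.left = status.left]
2. status.w = 228  [header.w = status.w]
3. status.y = 233  [status.top = header.bottom + 7]
4. status.h = 55  [status.h = 55]

status = (x=10, y=233, w=228, h=55)
violated soft preferences: 16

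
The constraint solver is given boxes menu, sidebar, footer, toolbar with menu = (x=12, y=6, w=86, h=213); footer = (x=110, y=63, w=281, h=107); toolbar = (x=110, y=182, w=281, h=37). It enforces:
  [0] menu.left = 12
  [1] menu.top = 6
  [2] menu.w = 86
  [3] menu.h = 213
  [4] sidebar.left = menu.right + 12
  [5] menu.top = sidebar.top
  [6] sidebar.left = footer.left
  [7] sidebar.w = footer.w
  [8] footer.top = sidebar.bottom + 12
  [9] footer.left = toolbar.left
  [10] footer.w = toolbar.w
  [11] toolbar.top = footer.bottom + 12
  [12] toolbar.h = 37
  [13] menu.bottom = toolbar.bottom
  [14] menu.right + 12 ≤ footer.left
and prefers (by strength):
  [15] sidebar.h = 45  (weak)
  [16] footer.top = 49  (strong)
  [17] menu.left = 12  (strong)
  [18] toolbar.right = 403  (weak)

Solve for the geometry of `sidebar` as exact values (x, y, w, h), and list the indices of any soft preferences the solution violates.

sidebar = (x=110, y=6, w=281, h=45)
violated soft preferences: 16, 18

1. sidebar.x = 110  [sidebar.left = menu.right + 12]
2. sidebar.y = 6  [menu.top = sidebar.top]
3. sidebar.w = 281  [sidebar.w = footer.w]
4. sidebar.h = 45  [footer.top = sidebar.bottom + 12]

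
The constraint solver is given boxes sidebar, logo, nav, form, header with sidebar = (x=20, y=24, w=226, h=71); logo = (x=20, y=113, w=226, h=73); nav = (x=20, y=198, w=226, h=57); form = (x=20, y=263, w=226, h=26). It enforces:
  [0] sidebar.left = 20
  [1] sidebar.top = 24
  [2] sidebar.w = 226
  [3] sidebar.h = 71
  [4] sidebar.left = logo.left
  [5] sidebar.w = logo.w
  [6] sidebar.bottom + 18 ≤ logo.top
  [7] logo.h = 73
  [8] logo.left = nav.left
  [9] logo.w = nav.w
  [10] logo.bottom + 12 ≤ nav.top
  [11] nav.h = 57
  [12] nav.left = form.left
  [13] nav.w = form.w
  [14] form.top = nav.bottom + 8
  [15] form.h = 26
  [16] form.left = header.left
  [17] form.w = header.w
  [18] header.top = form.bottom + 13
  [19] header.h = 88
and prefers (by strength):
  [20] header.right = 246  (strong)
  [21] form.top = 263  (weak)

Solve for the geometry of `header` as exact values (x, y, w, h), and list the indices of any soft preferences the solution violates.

1. header.x = 20  [form.left = header.left]
2. header.w = 226  [form.w = header.w]
3. header.y = 302  [header.top = form.bottom + 13]
4. header.h = 88  [header.h = 88]

header = (x=20, y=302, w=226, h=88)
violated soft preferences: none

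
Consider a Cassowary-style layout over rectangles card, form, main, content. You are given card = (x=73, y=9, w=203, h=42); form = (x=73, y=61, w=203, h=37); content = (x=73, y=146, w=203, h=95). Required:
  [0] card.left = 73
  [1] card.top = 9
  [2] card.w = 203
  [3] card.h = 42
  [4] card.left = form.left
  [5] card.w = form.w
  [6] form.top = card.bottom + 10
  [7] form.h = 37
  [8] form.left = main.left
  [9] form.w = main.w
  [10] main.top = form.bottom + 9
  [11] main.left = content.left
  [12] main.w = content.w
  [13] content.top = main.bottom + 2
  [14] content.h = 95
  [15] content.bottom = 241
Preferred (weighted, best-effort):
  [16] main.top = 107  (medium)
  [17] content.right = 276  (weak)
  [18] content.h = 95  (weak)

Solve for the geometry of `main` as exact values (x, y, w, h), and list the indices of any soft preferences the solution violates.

1. main.x = 73  [form.left = main.left]
2. main.w = 203  [form.w = main.w]
3. main.y = 107  [main.top = form.bottom + 9]
4. main.h = 37  [content.top = main.bottom + 2]

main = (x=73, y=107, w=203, h=37)
violated soft preferences: none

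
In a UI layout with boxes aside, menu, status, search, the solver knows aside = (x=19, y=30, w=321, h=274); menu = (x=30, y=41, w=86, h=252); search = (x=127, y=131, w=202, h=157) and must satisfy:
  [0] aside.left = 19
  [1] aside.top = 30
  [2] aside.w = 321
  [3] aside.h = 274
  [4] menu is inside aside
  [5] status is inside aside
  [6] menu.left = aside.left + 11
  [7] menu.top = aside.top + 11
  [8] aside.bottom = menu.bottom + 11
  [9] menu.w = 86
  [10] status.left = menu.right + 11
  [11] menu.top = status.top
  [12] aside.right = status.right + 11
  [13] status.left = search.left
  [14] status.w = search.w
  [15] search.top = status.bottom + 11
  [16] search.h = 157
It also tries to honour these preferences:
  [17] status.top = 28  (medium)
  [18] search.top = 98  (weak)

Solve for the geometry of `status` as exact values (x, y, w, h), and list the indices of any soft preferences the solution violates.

1. status.x = 127  [status.left = menu.right + 11]
2. status.y = 41  [menu.top = status.top]
3. status.w = 202  [aside.right = status.right + 11]
4. status.h = 79  [search.top = status.bottom + 11]

status = (x=127, y=41, w=202, h=79)
violated soft preferences: 17, 18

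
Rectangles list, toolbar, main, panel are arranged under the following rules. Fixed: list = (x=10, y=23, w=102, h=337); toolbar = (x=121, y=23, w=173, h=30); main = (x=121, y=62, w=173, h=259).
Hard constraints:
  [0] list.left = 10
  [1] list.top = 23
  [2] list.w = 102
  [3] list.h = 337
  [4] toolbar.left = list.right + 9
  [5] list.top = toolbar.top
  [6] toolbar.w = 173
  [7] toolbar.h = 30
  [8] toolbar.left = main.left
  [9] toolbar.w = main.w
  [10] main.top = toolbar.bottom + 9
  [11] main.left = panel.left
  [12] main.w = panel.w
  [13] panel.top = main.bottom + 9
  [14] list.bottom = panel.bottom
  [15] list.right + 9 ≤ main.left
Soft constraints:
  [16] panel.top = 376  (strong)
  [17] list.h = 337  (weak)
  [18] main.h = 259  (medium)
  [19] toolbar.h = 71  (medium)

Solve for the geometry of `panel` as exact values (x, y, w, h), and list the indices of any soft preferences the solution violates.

1. panel.x = 121  [main.left = panel.left]
2. panel.w = 173  [main.w = panel.w]
3. panel.y = 330  [panel.top = main.bottom + 9]
4. panel.h = 30  [list.bottom = panel.bottom]

panel = (x=121, y=330, w=173, h=30)
violated soft preferences: 16, 19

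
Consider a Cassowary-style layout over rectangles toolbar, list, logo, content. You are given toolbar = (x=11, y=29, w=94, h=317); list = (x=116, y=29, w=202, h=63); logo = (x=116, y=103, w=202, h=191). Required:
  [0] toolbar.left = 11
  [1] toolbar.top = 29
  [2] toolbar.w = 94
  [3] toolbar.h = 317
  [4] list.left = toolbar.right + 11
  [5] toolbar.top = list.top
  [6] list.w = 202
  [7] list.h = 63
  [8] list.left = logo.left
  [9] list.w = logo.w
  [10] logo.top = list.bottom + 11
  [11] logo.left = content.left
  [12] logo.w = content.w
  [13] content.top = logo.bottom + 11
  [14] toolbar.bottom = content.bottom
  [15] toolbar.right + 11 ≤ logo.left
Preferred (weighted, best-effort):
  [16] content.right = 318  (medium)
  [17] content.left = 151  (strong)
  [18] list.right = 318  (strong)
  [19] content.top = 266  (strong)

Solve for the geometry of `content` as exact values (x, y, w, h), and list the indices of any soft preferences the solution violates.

content = (x=116, y=305, w=202, h=41)
violated soft preferences: 17, 19

1. content.x = 116  [logo.left = content.left]
2. content.w = 202  [logo.w = content.w]
3. content.y = 305  [content.top = logo.bottom + 11]
4. content.h = 41  [toolbar.bottom = content.bottom]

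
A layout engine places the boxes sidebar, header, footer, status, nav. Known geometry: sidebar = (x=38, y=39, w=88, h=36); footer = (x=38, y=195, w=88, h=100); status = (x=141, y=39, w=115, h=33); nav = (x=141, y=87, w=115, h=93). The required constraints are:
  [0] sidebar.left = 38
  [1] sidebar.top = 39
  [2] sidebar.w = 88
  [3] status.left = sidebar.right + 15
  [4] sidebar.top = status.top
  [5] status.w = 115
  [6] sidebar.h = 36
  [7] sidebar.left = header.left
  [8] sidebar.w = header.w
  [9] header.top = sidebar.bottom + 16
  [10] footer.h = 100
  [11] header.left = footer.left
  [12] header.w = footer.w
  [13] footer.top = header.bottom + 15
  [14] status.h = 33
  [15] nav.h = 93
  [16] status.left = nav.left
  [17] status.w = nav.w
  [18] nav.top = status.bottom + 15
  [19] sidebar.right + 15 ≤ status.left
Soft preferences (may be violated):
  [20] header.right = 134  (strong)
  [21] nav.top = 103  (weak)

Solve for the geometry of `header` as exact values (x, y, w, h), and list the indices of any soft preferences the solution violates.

header = (x=38, y=91, w=88, h=89)
violated soft preferences: 20, 21

1. header.x = 38  [sidebar.left = header.left]
2. header.w = 88  [sidebar.w = header.w]
3. header.y = 91  [header.top = sidebar.bottom + 16]
4. header.h = 89  [footer.top = header.bottom + 15]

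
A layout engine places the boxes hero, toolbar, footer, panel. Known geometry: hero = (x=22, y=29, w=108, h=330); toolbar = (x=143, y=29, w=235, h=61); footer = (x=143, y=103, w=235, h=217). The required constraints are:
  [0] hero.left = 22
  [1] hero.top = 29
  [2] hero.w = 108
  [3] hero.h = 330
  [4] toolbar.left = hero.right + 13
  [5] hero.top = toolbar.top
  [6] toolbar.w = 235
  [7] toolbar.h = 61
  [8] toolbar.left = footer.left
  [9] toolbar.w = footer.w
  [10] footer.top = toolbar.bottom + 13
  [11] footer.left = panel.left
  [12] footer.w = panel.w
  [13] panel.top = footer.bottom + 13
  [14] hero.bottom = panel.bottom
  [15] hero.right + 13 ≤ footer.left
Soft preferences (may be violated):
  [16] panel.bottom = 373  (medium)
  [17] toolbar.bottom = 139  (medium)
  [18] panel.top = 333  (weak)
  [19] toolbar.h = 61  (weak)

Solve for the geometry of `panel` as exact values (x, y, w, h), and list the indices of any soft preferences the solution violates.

panel = (x=143, y=333, w=235, h=26)
violated soft preferences: 16, 17

1. panel.x = 143  [footer.left = panel.left]
2. panel.w = 235  [footer.w = panel.w]
3. panel.y = 333  [panel.top = footer.bottom + 13]
4. panel.h = 26  [hero.bottom = panel.bottom]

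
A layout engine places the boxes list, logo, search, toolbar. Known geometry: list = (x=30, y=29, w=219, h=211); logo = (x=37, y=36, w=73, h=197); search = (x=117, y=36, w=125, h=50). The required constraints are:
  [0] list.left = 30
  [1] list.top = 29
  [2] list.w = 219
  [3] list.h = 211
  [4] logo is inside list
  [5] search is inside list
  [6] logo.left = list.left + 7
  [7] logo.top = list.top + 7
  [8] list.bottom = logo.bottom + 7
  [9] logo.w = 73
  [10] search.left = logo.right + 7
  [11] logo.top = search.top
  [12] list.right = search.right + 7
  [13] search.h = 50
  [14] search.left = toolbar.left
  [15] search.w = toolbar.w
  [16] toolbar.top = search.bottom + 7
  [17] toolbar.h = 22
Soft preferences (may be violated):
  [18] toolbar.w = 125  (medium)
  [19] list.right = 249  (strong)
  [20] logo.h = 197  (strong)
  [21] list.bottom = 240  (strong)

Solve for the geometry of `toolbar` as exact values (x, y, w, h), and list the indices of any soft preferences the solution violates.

1. toolbar.x = 117  [search.left = toolbar.left]
2. toolbar.w = 125  [search.w = toolbar.w]
3. toolbar.y = 93  [toolbar.top = search.bottom + 7]
4. toolbar.h = 22  [toolbar.h = 22]

toolbar = (x=117, y=93, w=125, h=22)
violated soft preferences: none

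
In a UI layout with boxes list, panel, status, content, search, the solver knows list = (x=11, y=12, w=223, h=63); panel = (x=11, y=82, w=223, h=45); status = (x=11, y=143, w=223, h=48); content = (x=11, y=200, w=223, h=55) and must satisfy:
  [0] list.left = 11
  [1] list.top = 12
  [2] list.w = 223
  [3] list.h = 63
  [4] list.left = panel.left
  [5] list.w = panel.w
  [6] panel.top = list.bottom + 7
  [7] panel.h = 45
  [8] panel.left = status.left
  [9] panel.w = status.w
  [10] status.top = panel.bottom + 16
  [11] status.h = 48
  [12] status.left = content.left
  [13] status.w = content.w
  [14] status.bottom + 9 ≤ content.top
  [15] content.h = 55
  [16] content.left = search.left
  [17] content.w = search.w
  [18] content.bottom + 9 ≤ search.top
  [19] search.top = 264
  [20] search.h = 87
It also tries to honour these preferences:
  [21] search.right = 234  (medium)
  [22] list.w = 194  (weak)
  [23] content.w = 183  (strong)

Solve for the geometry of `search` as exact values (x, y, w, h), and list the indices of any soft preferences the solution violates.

1. search.x = 11  [content.left = search.left]
2. search.w = 223  [content.w = search.w]
3. search.y = 264  [search.top = 264]
4. search.h = 87  [search.h = 87]

search = (x=11, y=264, w=223, h=87)
violated soft preferences: 22, 23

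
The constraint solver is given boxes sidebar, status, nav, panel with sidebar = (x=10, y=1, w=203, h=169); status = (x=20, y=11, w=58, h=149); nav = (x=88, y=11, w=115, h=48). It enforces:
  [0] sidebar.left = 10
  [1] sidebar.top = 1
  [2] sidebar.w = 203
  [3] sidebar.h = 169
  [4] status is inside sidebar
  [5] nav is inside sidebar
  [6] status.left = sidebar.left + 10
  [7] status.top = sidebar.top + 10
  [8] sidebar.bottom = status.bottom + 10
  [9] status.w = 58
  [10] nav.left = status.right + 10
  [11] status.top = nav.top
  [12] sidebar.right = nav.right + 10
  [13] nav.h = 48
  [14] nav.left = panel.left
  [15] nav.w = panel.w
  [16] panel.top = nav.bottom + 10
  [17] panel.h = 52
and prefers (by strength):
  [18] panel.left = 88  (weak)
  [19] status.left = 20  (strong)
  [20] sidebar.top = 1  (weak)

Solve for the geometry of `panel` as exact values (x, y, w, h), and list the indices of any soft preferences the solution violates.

panel = (x=88, y=69, w=115, h=52)
violated soft preferences: none

1. panel.x = 88  [nav.left = panel.left]
2. panel.w = 115  [nav.w = panel.w]
3. panel.y = 69  [panel.top = nav.bottom + 10]
4. panel.h = 52  [panel.h = 52]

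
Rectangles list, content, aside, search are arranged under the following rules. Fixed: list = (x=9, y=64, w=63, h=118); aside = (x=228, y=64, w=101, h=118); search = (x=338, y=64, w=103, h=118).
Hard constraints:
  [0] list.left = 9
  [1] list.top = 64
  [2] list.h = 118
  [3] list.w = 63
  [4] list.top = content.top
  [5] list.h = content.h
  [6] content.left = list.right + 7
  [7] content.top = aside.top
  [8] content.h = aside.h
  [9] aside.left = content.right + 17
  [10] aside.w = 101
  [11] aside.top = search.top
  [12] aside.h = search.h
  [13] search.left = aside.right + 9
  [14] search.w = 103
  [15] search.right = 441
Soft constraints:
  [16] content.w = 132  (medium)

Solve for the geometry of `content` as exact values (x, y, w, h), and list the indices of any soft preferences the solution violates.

content = (x=79, y=64, w=132, h=118)
violated soft preferences: none

1. content.y = 64  [list.top = content.top]
2. content.h = 118  [list.h = content.h]
3. content.x = 79  [content.left = list.right + 7]
4. content.w = 132  [aside.left = content.right + 17]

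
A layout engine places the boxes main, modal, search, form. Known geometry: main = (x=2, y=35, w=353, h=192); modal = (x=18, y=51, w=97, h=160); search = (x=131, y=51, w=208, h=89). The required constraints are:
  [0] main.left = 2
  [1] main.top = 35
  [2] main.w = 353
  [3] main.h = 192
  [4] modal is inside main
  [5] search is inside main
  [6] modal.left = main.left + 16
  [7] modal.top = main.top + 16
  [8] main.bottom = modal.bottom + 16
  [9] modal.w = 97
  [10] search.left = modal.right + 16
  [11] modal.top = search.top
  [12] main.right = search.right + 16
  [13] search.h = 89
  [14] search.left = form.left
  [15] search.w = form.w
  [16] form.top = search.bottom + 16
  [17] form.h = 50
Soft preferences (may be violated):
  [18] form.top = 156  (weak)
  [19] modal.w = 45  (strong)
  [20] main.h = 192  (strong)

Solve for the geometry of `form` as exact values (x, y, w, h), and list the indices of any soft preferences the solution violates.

1. form.x = 131  [search.left = form.left]
2. form.w = 208  [search.w = form.w]
3. form.y = 156  [form.top = search.bottom + 16]
4. form.h = 50  [form.h = 50]

form = (x=131, y=156, w=208, h=50)
violated soft preferences: 19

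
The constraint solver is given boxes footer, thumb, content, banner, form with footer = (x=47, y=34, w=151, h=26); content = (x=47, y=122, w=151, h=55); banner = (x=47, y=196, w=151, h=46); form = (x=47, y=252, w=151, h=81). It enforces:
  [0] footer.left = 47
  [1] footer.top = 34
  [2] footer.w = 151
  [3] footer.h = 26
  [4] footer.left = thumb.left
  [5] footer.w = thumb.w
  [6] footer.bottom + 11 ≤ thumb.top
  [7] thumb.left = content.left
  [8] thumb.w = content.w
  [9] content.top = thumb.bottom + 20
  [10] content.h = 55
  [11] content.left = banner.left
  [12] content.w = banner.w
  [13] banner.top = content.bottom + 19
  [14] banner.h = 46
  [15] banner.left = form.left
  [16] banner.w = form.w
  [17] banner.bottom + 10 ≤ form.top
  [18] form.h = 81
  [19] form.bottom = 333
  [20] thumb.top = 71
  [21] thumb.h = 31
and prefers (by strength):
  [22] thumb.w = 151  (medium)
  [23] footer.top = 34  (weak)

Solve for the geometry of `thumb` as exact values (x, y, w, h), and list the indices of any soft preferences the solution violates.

thumb = (x=47, y=71, w=151, h=31)
violated soft preferences: none

1. thumb.x = 47  [footer.left = thumb.left]
2. thumb.w = 151  [footer.w = thumb.w]
3. thumb.y = 71  [thumb.top = 71]
4. thumb.h = 31  [thumb.h = 31]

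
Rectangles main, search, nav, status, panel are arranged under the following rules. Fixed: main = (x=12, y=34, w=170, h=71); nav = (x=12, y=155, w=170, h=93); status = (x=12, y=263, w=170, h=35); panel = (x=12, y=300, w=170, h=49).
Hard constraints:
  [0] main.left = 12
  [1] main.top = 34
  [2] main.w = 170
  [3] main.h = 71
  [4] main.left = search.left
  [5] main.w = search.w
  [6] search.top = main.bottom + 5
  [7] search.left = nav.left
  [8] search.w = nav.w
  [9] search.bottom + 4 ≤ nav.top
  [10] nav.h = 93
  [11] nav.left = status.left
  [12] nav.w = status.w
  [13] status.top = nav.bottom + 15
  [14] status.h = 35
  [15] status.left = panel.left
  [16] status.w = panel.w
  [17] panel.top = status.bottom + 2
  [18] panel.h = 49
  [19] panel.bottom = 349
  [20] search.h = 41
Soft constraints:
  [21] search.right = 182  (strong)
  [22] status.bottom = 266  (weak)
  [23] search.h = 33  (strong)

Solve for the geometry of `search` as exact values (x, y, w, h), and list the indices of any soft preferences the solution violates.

search = (x=12, y=110, w=170, h=41)
violated soft preferences: 22, 23

1. search.x = 12  [main.left = search.left]
2. search.w = 170  [main.w = search.w]
3. search.y = 110  [search.top = main.bottom + 5]
4. search.h = 41  [search.h = 41]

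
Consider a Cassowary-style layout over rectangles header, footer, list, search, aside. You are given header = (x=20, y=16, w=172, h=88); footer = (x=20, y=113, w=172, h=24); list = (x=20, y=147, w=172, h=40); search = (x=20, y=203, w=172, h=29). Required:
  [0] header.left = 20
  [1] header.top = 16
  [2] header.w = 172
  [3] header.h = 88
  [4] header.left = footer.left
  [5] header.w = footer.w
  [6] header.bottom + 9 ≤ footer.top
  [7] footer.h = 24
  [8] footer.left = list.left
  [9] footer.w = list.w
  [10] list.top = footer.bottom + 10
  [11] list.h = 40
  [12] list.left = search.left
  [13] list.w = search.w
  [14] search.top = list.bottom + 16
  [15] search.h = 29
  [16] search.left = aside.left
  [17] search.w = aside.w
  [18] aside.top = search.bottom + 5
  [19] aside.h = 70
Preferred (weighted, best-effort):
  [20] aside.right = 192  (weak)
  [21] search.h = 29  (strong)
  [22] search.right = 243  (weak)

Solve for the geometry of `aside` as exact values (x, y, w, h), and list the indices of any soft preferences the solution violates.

aside = (x=20, y=237, w=172, h=70)
violated soft preferences: 22

1. aside.x = 20  [search.left = aside.left]
2. aside.w = 172  [search.w = aside.w]
3. aside.y = 237  [aside.top = search.bottom + 5]
4. aside.h = 70  [aside.h = 70]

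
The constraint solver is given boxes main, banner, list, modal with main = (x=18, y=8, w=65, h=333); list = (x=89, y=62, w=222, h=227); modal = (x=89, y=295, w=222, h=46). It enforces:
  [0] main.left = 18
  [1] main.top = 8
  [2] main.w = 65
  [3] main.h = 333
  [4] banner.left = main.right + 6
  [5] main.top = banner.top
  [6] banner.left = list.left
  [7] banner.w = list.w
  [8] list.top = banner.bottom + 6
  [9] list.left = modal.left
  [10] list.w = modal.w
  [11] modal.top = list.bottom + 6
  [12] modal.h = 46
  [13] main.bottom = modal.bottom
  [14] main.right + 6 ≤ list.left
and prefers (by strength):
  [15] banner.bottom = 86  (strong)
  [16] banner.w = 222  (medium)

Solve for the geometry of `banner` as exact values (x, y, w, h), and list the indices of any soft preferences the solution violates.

1. banner.x = 89  [banner.left = main.right + 6]
2. banner.y = 8  [main.top = banner.top]
3. banner.w = 222  [banner.w = list.w]
4. banner.h = 48  [list.top = banner.bottom + 6]

banner = (x=89, y=8, w=222, h=48)
violated soft preferences: 15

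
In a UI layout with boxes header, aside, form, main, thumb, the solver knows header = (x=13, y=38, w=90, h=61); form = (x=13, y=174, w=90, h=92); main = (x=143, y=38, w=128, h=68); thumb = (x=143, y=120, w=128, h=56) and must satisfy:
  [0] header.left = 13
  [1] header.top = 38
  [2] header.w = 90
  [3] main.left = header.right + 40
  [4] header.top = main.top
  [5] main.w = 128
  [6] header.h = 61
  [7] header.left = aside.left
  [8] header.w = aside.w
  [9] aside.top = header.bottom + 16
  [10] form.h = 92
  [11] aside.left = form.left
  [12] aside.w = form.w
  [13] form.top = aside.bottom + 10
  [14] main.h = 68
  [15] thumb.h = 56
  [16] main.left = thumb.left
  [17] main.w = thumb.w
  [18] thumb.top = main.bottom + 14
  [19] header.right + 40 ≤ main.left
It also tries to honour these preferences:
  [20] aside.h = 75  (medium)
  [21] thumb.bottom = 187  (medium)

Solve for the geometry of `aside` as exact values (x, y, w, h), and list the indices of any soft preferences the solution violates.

1. aside.x = 13  [header.left = aside.left]
2. aside.w = 90  [header.w = aside.w]
3. aside.y = 115  [aside.top = header.bottom + 16]
4. aside.h = 49  [form.top = aside.bottom + 10]

aside = (x=13, y=115, w=90, h=49)
violated soft preferences: 20, 21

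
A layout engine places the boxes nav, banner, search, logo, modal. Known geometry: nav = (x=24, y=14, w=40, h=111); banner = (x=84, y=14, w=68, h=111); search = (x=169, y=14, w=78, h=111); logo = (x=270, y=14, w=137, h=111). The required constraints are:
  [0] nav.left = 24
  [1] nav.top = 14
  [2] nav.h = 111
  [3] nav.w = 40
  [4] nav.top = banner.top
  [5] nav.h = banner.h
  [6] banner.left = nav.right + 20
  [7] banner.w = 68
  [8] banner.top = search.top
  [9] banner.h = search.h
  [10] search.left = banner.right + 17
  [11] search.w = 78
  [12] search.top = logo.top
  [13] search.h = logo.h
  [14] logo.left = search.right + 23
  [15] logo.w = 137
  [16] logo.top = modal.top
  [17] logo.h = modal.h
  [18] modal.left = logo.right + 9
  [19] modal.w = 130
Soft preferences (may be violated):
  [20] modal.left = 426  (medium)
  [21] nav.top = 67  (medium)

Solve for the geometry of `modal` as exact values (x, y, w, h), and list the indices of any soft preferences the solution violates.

1. modal.y = 14  [logo.top = modal.top]
2. modal.h = 111  [logo.h = modal.h]
3. modal.x = 416  [modal.left = logo.right + 9]
4. modal.w = 130  [modal.w = 130]

modal = (x=416, y=14, w=130, h=111)
violated soft preferences: 20, 21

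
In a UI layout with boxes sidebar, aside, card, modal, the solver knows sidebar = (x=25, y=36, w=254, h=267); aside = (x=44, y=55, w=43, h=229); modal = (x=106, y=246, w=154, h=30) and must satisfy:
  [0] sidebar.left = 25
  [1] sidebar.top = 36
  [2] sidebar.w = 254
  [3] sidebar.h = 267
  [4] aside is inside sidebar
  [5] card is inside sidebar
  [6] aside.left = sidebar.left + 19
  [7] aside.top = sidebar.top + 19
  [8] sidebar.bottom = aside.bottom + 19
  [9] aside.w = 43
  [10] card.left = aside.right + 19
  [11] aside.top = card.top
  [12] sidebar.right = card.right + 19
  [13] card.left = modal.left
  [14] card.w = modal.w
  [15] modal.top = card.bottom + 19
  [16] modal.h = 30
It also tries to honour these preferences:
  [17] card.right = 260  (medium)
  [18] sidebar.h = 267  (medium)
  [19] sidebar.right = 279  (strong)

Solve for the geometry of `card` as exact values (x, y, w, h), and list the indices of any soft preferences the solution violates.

1. card.x = 106  [card.left = aside.right + 19]
2. card.y = 55  [aside.top = card.top]
3. card.w = 154  [sidebar.right = card.right + 19]
4. card.h = 172  [modal.top = card.bottom + 19]

card = (x=106, y=55, w=154, h=172)
violated soft preferences: none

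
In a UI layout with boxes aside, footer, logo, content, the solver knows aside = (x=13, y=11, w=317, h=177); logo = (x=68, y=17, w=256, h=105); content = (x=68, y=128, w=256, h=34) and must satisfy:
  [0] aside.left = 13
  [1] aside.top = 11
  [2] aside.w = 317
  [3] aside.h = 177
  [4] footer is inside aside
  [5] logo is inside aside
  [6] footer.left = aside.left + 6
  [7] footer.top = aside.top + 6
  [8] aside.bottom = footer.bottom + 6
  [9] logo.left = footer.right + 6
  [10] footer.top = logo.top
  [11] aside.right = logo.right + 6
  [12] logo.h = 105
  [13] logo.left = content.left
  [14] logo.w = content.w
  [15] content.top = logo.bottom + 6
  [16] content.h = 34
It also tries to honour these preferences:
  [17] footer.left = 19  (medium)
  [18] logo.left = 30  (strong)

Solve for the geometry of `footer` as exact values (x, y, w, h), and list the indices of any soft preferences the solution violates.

1. footer.x = 19  [footer.left = aside.left + 6]
2. footer.y = 17  [footer.top = aside.top + 6]
3. footer.h = 165  [aside.bottom = footer.bottom + 6]
4. footer.w = 43  [logo.left = footer.right + 6]

footer = (x=19, y=17, w=43, h=165)
violated soft preferences: 18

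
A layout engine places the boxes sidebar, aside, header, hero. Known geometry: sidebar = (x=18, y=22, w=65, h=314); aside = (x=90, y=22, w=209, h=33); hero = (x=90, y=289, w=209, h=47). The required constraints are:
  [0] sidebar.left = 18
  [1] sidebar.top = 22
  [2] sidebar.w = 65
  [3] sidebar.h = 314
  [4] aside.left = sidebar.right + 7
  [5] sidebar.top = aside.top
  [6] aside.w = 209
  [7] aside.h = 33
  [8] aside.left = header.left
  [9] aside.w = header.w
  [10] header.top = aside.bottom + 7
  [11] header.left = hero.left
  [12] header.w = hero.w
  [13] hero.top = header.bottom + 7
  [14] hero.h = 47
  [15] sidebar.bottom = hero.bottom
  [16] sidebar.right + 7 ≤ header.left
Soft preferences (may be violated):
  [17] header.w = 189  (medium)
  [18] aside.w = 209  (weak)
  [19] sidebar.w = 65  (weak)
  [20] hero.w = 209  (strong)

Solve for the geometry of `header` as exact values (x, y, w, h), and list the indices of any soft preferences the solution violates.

header = (x=90, y=62, w=209, h=220)
violated soft preferences: 17

1. header.x = 90  [aside.left = header.left]
2. header.w = 209  [aside.w = header.w]
3. header.y = 62  [header.top = aside.bottom + 7]
4. header.h = 220  [hero.top = header.bottom + 7]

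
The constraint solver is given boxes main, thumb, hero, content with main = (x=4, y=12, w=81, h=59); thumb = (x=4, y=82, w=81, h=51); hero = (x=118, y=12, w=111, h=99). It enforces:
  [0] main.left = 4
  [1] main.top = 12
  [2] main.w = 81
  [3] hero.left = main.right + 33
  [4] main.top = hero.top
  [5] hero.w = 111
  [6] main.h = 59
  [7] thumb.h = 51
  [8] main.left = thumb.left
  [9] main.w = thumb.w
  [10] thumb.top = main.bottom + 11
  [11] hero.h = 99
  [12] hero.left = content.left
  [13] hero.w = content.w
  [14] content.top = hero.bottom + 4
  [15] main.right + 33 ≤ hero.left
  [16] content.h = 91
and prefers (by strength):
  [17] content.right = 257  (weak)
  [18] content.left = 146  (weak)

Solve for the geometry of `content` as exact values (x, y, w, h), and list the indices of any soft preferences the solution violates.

content = (x=118, y=115, w=111, h=91)
violated soft preferences: 17, 18

1. content.x = 118  [hero.left = content.left]
2. content.w = 111  [hero.w = content.w]
3. content.y = 115  [content.top = hero.bottom + 4]
4. content.h = 91  [content.h = 91]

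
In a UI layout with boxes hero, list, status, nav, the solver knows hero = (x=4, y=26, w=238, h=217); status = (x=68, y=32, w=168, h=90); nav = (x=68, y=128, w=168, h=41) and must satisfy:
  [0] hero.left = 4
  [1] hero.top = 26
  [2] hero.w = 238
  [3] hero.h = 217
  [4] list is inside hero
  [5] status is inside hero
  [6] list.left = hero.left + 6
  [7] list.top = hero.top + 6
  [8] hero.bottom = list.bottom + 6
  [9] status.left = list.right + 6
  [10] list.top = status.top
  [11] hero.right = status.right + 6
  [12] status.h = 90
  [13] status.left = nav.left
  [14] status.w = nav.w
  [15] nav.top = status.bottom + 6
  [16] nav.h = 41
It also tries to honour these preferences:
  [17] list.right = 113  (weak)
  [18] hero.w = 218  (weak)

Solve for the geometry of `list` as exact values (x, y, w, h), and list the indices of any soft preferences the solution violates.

list = (x=10, y=32, w=52, h=205)
violated soft preferences: 17, 18

1. list.x = 10  [list.left = hero.left + 6]
2. list.y = 32  [list.top = hero.top + 6]
3. list.h = 205  [hero.bottom = list.bottom + 6]
4. list.w = 52  [status.left = list.right + 6]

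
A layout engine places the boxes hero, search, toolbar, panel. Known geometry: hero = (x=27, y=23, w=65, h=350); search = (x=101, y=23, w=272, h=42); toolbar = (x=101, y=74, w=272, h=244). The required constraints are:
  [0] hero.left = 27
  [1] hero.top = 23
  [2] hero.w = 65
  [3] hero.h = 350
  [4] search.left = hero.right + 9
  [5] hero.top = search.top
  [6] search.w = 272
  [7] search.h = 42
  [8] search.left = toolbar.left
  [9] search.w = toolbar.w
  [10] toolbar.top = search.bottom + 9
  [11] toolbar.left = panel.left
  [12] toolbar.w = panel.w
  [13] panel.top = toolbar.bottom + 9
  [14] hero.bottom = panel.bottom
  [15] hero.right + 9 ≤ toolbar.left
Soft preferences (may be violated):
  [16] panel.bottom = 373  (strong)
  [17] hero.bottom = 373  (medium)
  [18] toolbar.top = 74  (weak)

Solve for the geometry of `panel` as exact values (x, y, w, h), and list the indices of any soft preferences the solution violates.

panel = (x=101, y=327, w=272, h=46)
violated soft preferences: none

1. panel.x = 101  [toolbar.left = panel.left]
2. panel.w = 272  [toolbar.w = panel.w]
3. panel.y = 327  [panel.top = toolbar.bottom + 9]
4. panel.h = 46  [hero.bottom = panel.bottom]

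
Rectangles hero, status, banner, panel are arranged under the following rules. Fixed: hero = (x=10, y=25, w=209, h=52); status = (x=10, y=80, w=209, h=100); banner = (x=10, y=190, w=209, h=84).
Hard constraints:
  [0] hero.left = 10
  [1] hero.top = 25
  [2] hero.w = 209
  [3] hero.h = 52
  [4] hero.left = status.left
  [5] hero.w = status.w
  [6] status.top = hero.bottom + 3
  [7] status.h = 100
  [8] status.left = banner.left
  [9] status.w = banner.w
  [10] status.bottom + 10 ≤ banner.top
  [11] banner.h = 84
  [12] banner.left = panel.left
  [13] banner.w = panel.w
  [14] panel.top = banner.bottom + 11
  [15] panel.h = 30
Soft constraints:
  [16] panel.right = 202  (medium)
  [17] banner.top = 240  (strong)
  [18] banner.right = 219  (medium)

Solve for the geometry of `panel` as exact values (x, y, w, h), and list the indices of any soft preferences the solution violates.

1. panel.x = 10  [banner.left = panel.left]
2. panel.w = 209  [banner.w = panel.w]
3. panel.y = 285  [panel.top = banner.bottom + 11]
4. panel.h = 30  [panel.h = 30]

panel = (x=10, y=285, w=209, h=30)
violated soft preferences: 16, 17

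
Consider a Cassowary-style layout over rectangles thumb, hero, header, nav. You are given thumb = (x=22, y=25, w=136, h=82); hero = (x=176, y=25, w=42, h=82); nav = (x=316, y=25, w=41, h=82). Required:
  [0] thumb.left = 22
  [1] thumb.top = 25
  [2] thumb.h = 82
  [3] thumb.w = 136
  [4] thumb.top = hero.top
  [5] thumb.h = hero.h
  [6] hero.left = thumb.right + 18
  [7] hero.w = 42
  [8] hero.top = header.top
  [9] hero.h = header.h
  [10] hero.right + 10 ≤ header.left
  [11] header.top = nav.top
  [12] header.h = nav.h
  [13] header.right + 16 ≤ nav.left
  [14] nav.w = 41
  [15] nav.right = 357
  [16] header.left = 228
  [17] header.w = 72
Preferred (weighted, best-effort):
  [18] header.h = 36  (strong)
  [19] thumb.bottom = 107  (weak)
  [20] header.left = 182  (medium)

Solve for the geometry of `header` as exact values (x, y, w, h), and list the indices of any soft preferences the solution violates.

1. header.y = 25  [hero.top = header.top]
2. header.h = 82  [hero.h = header.h]
3. header.x = 228  [header.left = 228]
4. header.w = 72  [header.w = 72]

header = (x=228, y=25, w=72, h=82)
violated soft preferences: 18, 20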